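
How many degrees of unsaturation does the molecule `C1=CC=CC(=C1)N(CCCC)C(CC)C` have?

Molecular formula from the SMILES: C14H23N.
DoU = (2C + 2 + N − H − X)/2 = (2·14 + 2 + 1 − 23 − 0)/2 = 8/2 = 4.
(Structurally: 1 ring(s) + 3 π bond(s) = 4.)

4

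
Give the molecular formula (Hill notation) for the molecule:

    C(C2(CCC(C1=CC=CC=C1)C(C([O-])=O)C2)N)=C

C15H18NO2-

Heavy atoms from the SMILES: 15 C, 1 N, 2 O.
Implicit hydrogens by atom environment:
  5 × C (aromatic): 1 H each → 5
  4 × C: 2 H each → 8
  3 × C: 1 H each → 3
  2 × C: no H
  1 × C (aromatic): no H
  1 × N: 2 H
  1 × O: no H
  1 × O (charge -1): no H
  Total hydrogens = 18.
Net charge -1.
Molecular formula: C15H18NO2-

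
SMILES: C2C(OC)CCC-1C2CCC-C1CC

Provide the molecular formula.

Heavy atoms from the SMILES: 13 C, 1 O.
Implicit hydrogens by atom environment:
  7 × C: 2 H each → 14
  4 × C: 1 H each → 4
  2 × C: 3 H each → 6
  1 × O: no H
  Total hydrogens = 24.
Molecular formula: C13H24O

C13H24O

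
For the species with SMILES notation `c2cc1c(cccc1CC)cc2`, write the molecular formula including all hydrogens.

Heavy atoms from the SMILES: 12 C.
Implicit hydrogens by atom environment:
  7 × C (aromatic): 1 H each → 7
  3 × C (aromatic): no H
  1 × C: 3 H
  1 × C: 2 H
  Total hydrogens = 12.
Molecular formula: C12H12

C12H12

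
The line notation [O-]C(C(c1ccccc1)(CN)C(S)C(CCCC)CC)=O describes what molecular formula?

C17H26NO2S-

Heavy atoms from the SMILES: 17 C, 1 N, 2 O, 1 S.
Implicit hydrogens by atom environment:
  5 × C: 2 H each → 10
  5 × C (aromatic): 1 H each → 5
  2 × C: 3 H each → 6
  2 × C: 1 H each → 2
  2 × C: no H
  1 × C (aromatic): no H
  1 × N: 2 H
  1 × O: no H
  1 × O (charge -1): no H
  1 × S: 1 H
  Total hydrogens = 26.
Net charge -1.
Molecular formula: C17H26NO2S-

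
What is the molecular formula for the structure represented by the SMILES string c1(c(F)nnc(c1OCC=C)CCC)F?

C10H12F2N2O

Heavy atoms from the SMILES: 10 C, 2 F, 2 N, 1 O.
Implicit hydrogens by atom environment:
  4 × C: 2 H each → 8
  4 × C (aromatic): no H
  2 × F: no H
  2 × N (aromatic): no H
  1 × C: 3 H
  1 × C: 1 H
  1 × O: no H
  Total hydrogens = 12.
Molecular formula: C10H12F2N2O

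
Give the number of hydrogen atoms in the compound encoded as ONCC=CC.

9

Hydrogens are implicit in SMILES; fill each atom to its normal valence:
  2 × C: 1 H each → 2
  1 × C: 3 H
  1 × C: 2 H
  1 × N: 1 H
  1 × O: 1 H
  Total hydrogens = 9.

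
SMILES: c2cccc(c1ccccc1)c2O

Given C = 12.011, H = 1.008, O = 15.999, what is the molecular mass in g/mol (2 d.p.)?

Molecular formula: C12H10O.
M = 12×12.011 + 10×1.008 + 1×15.999 = 170.21 g/mol.

170.21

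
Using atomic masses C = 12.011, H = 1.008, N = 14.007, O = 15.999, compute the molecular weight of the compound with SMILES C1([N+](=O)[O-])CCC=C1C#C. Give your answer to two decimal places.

Molecular formula: C7H7NO2.
M = 7×12.011 + 7×1.008 + 1×14.007 + 2×15.999 = 137.14 g/mol.

137.14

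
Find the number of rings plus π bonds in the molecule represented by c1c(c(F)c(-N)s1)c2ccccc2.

7

Molecular formula from the SMILES: C10H8FNS.
DoU = (2C + 2 + N − H − X)/2 = (2·10 + 2 + 1 − 8 − 1)/2 = 14/2 = 7.
(Structurally: 2 ring(s) + 5 π bond(s) = 7.)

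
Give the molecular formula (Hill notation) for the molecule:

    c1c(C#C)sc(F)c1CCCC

C10H11FS

Heavy atoms from the SMILES: 10 C, 1 F, 1 S.
Implicit hydrogens by atom environment:
  3 × C: 2 H each → 6
  3 × C (aromatic): no H
  1 × C: 3 H
  1 × C (aromatic): 1 H
  1 × C: 1 H
  1 × C: no H
  1 × F: no H
  1 × S (aromatic): no H
  Total hydrogens = 11.
Molecular formula: C10H11FS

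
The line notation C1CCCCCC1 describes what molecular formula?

C7H14

Heavy atoms from the SMILES: 7 C.
Implicit hydrogens by atom environment:
  7 × C: 2 H each → 14
  Total hydrogens = 14.
Molecular formula: C7H14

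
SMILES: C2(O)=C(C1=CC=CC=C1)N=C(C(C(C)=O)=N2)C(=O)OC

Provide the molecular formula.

C14H12N2O4

Heavy atoms from the SMILES: 14 C, 2 N, 4 O.
Implicit hydrogens by atom environment:
  5 × C (aromatic): 1 H each → 5
  5 × C (aromatic): no H
  3 × O: no H
  2 × C: 3 H each → 6
  2 × C: no H
  2 × N (aromatic): no H
  1 × O: 1 H
  Total hydrogens = 12.
Molecular formula: C14H12N2O4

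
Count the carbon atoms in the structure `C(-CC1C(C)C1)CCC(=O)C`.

10

The symbol for carbon appears 10 times in the SMILES.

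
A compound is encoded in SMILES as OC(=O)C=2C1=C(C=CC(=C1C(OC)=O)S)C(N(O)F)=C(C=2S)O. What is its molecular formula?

C13H10FNO6S2

Heavy atoms from the SMILES: 13 C, 1 F, 1 N, 6 O, 2 S.
Implicit hydrogens by atom environment:
  8 × C (aromatic): no H
  3 × O: 1 H each → 3
  3 × O: no H
  2 × C (aromatic): 1 H each → 2
  2 × C: no H
  2 × S: 1 H each → 2
  1 × C: 3 H
  1 × F: no H
  1 × N: no H
  Total hydrogens = 10.
Molecular formula: C13H10FNO6S2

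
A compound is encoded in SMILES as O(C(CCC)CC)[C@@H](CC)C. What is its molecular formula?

Heavy atoms from the SMILES: 10 C, 1 O.
Implicit hydrogens by atom environment:
  4 × C: 3 H each → 12
  4 × C: 2 H each → 8
  2 × C: 1 H each → 2
  1 × O: no H
  Total hydrogens = 22.
Molecular formula: C10H22O

C10H22O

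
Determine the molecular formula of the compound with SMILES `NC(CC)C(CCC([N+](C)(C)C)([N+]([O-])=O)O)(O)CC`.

C12H28N3O4+

Heavy atoms from the SMILES: 12 C, 3 N, 4 O.
Implicit hydrogens by atom environment:
  5 × C: 3 H each → 15
  4 × C: 2 H each → 8
  2 × C: no H
  2 × N (charge +1): no H
  2 × O: 1 H each → 2
  1 × C: 1 H
  1 × N: 2 H
  1 × O: no H
  1 × O (charge -1): no H
  Total hydrogens = 28.
Net charge +1.
Molecular formula: C12H28N3O4+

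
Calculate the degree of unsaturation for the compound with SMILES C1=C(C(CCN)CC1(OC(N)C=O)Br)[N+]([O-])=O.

Molecular formula from the SMILES: C9H14BrN3O4.
DoU = (2C + 2 + N − H − X)/2 = (2·9 + 2 + 3 − 14 − 1)/2 = 8/2 = 4.
(Structurally: 1 ring(s) + 3 π bond(s) = 4.)

4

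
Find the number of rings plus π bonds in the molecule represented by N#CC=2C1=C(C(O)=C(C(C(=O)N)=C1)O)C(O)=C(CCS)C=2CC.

10

Molecular formula from the SMILES: C16H16N2O4S.
DoU = (2C + 2 + N − H − X)/2 = (2·16 + 2 + 2 − 16 − 0)/2 = 20/2 = 10.
(Structurally: 2 ring(s) + 8 π bond(s) = 10.)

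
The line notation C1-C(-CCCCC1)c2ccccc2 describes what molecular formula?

Heavy atoms from the SMILES: 13 C.
Implicit hydrogens by atom environment:
  6 × C: 2 H each → 12
  5 × C (aromatic): 1 H each → 5
  1 × C: 1 H
  1 × C (aromatic): no H
  Total hydrogens = 18.
Molecular formula: C13H18

C13H18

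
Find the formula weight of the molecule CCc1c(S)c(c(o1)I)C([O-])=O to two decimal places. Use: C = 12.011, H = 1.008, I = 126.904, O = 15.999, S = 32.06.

Molecular formula: C7H6IO3S-.
M = 7×12.011 + 6×1.008 + 1×126.904 + 3×15.999 + 1×32.06 = 297.09 g/mol.

297.09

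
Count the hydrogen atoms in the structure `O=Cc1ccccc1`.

6

Hydrogens are implicit in SMILES; fill each atom to its normal valence:
  5 × C (aromatic): 1 H each → 5
  1 × C: 1 H
  1 × C (aromatic): no H
  1 × O: no H
  Total hydrogens = 6.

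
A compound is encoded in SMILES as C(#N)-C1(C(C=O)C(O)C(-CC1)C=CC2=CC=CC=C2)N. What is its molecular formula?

Heavy atoms from the SMILES: 16 C, 2 N, 2 O.
Implicit hydrogens by atom environment:
  6 × C: 1 H each → 6
  5 × C (aromatic): 1 H each → 5
  2 × C: 2 H each → 4
  2 × C: no H
  1 × C (aromatic): no H
  1 × N: 2 H
  1 × N: no H
  1 × O: 1 H
  1 × O: no H
  Total hydrogens = 18.
Molecular formula: C16H18N2O2

C16H18N2O2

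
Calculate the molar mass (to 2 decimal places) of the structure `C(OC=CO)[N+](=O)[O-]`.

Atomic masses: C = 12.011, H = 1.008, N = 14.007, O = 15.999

Molecular formula: C3H5NO4.
M = 3×12.011 + 5×1.008 + 1×14.007 + 4×15.999 = 119.08 g/mol.

119.08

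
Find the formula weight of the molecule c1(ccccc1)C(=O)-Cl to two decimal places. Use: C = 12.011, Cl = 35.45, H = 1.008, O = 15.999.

Molecular formula: C7H5ClO.
M = 7×12.011 + 1×35.45 + 5×1.008 + 1×15.999 = 140.57 g/mol.

140.57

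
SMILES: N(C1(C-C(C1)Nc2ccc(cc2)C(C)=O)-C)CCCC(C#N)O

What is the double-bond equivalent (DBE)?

8

Molecular formula from the SMILES: C18H25N3O2.
DoU = (2C + 2 + N − H − X)/2 = (2·18 + 2 + 3 − 25 − 0)/2 = 16/2 = 8.
(Structurally: 2 ring(s) + 6 π bond(s) = 8.)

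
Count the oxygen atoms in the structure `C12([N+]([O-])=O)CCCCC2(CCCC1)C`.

The symbol for oxygen appears 2 times in the SMILES.

2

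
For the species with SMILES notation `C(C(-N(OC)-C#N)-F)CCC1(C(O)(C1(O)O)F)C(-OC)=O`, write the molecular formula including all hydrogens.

C11H16F2N2O6

Heavy atoms from the SMILES: 11 C, 2 F, 2 N, 6 O.
Implicit hydrogens by atom environment:
  5 × C: no H
  3 × C: 2 H each → 6
  3 × O: 1 H each → 3
  3 × O: no H
  2 × C: 3 H each → 6
  2 × F: no H
  2 × N: no H
  1 × C: 1 H
  Total hydrogens = 16.
Molecular formula: C11H16F2N2O6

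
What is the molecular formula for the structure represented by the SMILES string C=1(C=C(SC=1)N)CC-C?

C7H11NS

Heavy atoms from the SMILES: 7 C, 1 N, 1 S.
Implicit hydrogens by atom environment:
  2 × C: 2 H each → 4
  2 × C (aromatic): 1 H each → 2
  2 × C (aromatic): no H
  1 × C: 3 H
  1 × N: 2 H
  1 × S (aromatic): no H
  Total hydrogens = 11.
Molecular formula: C7H11NS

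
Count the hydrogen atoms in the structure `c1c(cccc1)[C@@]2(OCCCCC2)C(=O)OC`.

18

Hydrogens are implicit in SMILES; fill each atom to its normal valence:
  5 × C: 2 H each → 10
  5 × C (aromatic): 1 H each → 5
  3 × O: no H
  2 × C: no H
  1 × C: 3 H
  1 × C (aromatic): no H
  Total hydrogens = 18.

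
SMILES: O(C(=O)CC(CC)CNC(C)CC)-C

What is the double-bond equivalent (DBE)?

1

Molecular formula from the SMILES: C11H23NO2.
DoU = (2C + 2 + N − H − X)/2 = (2·11 + 2 + 1 − 23 − 0)/2 = 2/2 = 1.
(Structurally: 0 ring(s) + 1 π bond(s) = 1.)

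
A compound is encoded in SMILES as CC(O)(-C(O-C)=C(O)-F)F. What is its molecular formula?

Heavy atoms from the SMILES: 5 C, 2 F, 3 O.
Implicit hydrogens by atom environment:
  3 × C: no H
  2 × C: 3 H each → 6
  2 × F: no H
  2 × O: 1 H each → 2
  1 × O: no H
  Total hydrogens = 8.
Molecular formula: C5H8F2O3

C5H8F2O3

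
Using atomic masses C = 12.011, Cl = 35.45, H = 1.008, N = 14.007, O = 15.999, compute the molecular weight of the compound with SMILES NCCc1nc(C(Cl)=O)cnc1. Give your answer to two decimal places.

185.61

Molecular formula: C7H8ClN3O.
M = 7×12.011 + 1×35.45 + 8×1.008 + 3×14.007 + 1×15.999 = 185.61 g/mol.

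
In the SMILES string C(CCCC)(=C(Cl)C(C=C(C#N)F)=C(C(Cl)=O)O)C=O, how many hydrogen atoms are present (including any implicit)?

Hydrogens are implicit in SMILES; fill each atom to its normal valence:
  7 × C: no H
  3 × C: 2 H each → 6
  2 × C: 1 H each → 2
  2 × Cl: no H
  2 × O: no H
  1 × C: 3 H
  1 × F: no H
  1 × N: no H
  1 × O: 1 H
  Total hydrogens = 12.

12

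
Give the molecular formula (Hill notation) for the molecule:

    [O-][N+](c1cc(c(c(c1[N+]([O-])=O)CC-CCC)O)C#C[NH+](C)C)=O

C15H20N3O5+

Heavy atoms from the SMILES: 15 C, 3 N, 5 O.
Implicit hydrogens by atom environment:
  5 × C (aromatic): no H
  4 × C: 2 H each → 8
  3 × C: 3 H each → 9
  2 × C: no H
  2 × N (charge +1): no H
  2 × O: no H
  2 × O (charge -1): no H
  1 × C (aromatic): 1 H
  1 × N (charge +1): 1 H
  1 × O: 1 H
  Total hydrogens = 20.
Net charge +1.
Molecular formula: C15H20N3O5+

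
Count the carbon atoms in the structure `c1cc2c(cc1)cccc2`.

10

The symbol for carbon appears 10 times in the SMILES. Lowercase c denotes aromatic carbon and counts toward C.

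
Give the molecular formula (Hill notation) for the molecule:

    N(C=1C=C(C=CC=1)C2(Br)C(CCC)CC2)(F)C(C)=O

C15H19BrFNO

Heavy atoms from the SMILES: 1 Br, 15 C, 1 F, 1 N, 1 O.
Implicit hydrogens by atom environment:
  4 × C: 2 H each → 8
  4 × C (aromatic): 1 H each → 4
  2 × C: 3 H each → 6
  2 × C: no H
  2 × C (aromatic): no H
  1 × Br: no H
  1 × C: 1 H
  1 × F: no H
  1 × N: no H
  1 × O: no H
  Total hydrogens = 19.
Molecular formula: C15H19BrFNO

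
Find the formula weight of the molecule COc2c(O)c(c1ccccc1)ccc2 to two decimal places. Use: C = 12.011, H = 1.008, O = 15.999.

200.24

Molecular formula: C13H12O2.
M = 13×12.011 + 12×1.008 + 2×15.999 = 200.24 g/mol.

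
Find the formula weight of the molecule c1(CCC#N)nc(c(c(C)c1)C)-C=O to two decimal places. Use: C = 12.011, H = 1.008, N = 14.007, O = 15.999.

Molecular formula: C11H12N2O.
M = 11×12.011 + 12×1.008 + 2×14.007 + 1×15.999 = 188.23 g/mol.

188.23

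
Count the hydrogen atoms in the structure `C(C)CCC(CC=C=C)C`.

18

Hydrogens are implicit in SMILES; fill each atom to its normal valence:
  5 × C: 2 H each → 10
  2 × C: 3 H each → 6
  2 × C: 1 H each → 2
  1 × C: no H
  Total hydrogens = 18.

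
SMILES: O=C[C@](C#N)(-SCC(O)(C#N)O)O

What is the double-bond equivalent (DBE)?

Molecular formula from the SMILES: C6H6N2O4S.
DoU = (2C + 2 + N − H − X)/2 = (2·6 + 2 + 2 − 6 − 0)/2 = 10/2 = 5.
(Structurally: 0 ring(s) + 5 π bond(s) = 5.)

5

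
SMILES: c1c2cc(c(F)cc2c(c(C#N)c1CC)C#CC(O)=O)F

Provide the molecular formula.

Heavy atoms from the SMILES: 16 C, 2 F, 1 N, 2 O.
Implicit hydrogens by atom environment:
  7 × C (aromatic): no H
  4 × C: no H
  3 × C (aromatic): 1 H each → 3
  2 × F: no H
  1 × C: 3 H
  1 × C: 2 H
  1 × N: no H
  1 × O: 1 H
  1 × O: no H
  Total hydrogens = 9.
Molecular formula: C16H9F2NO2

C16H9F2NO2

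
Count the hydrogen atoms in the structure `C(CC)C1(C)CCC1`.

Hydrogens are implicit in SMILES; fill each atom to its normal valence:
  5 × C: 2 H each → 10
  2 × C: 3 H each → 6
  1 × C: no H
  Total hydrogens = 16.

16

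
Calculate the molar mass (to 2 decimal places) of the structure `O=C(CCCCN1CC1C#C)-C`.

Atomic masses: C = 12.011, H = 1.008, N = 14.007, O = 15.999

Molecular formula: C10H15NO.
M = 10×12.011 + 15×1.008 + 1×14.007 + 1×15.999 = 165.24 g/mol.

165.24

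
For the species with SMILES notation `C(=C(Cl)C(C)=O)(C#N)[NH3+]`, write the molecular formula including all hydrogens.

C5H6ClN2O+

Heavy atoms from the SMILES: 5 C, 1 Cl, 2 N, 1 O.
Implicit hydrogens by atom environment:
  4 × C: no H
  1 × C: 3 H
  1 × Cl: no H
  1 × N (charge +1): 3 H
  1 × N: no H
  1 × O: no H
  Total hydrogens = 6.
Net charge +1.
Molecular formula: C5H6ClN2O+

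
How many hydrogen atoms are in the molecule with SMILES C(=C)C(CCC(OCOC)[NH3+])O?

Hydrogens are implicit in SMILES; fill each atom to its normal valence:
  4 × C: 2 H each → 8
  3 × C: 1 H each → 3
  2 × O: no H
  1 × C: 3 H
  1 × N (charge +1): 3 H
  1 × O: 1 H
  Total hydrogens = 18.

18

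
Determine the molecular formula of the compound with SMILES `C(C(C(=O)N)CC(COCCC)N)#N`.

C9H17N3O2

Heavy atoms from the SMILES: 9 C, 3 N, 2 O.
Implicit hydrogens by atom environment:
  4 × C: 2 H each → 8
  2 × C: 1 H each → 2
  2 × C: no H
  2 × N: 2 H each → 4
  2 × O: no H
  1 × C: 3 H
  1 × N: no H
  Total hydrogens = 17.
Molecular formula: C9H17N3O2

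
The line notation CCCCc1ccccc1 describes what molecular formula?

C10H14

Heavy atoms from the SMILES: 10 C.
Implicit hydrogens by atom environment:
  5 × C (aromatic): 1 H each → 5
  3 × C: 2 H each → 6
  1 × C: 3 H
  1 × C (aromatic): no H
  Total hydrogens = 14.
Molecular formula: C10H14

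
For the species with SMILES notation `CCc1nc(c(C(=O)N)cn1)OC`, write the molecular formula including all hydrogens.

Heavy atoms from the SMILES: 8 C, 3 N, 2 O.
Implicit hydrogens by atom environment:
  3 × C (aromatic): no H
  2 × C: 3 H each → 6
  2 × N (aromatic): no H
  2 × O: no H
  1 × C: 2 H
  1 × C (aromatic): 1 H
  1 × C: no H
  1 × N: 2 H
  Total hydrogens = 11.
Molecular formula: C8H11N3O2

C8H11N3O2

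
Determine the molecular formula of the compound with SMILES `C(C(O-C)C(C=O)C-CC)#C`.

C9H14O2

Heavy atoms from the SMILES: 9 C, 2 O.
Implicit hydrogens by atom environment:
  4 × C: 1 H each → 4
  2 × C: 3 H each → 6
  2 × C: 2 H each → 4
  2 × O: no H
  1 × C: no H
  Total hydrogens = 14.
Molecular formula: C9H14O2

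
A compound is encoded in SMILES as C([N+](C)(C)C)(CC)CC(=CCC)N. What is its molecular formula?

Heavy atoms from the SMILES: 11 C, 2 N.
Implicit hydrogens by atom environment:
  5 × C: 3 H each → 15
  3 × C: 2 H each → 6
  2 × C: 1 H each → 2
  1 × C: no H
  1 × N: 2 H
  1 × N (charge +1): no H
  Total hydrogens = 25.
Net charge +1.
Molecular formula: C11H25N2+

C11H25N2+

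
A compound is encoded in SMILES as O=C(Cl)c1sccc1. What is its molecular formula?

C5H3ClOS

Heavy atoms from the SMILES: 5 C, 1 Cl, 1 O, 1 S.
Implicit hydrogens by atom environment:
  3 × C (aromatic): 1 H each → 3
  1 × C (aromatic): no H
  1 × C: no H
  1 × Cl: no H
  1 × O: no H
  1 × S (aromatic): no H
  Total hydrogens = 3.
Molecular formula: C5H3ClOS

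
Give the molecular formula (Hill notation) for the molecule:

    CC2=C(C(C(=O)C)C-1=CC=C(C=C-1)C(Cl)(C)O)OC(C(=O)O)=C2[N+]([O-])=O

Heavy atoms from the SMILES: 17 C, 1 Cl, 1 N, 7 O.
Implicit hydrogens by atom environment:
  6 × C (aromatic): no H
  4 × C (aromatic): 1 H each → 4
  3 × C: 3 H each → 9
  3 × C: no H
  3 × O: no H
  2 × O: 1 H each → 2
  1 × C: 1 H
  1 × Cl: no H
  1 × N (charge +1): no H
  1 × O (aromatic): no H
  1 × O (charge -1): no H
  Total hydrogens = 16.
Molecular formula: C17H16ClNO7

C17H16ClNO7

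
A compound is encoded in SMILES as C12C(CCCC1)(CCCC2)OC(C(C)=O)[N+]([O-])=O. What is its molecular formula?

C13H21NO4

Heavy atoms from the SMILES: 13 C, 1 N, 4 O.
Implicit hydrogens by atom environment:
  8 × C: 2 H each → 16
  3 × O: no H
  2 × C: 1 H each → 2
  2 × C: no H
  1 × C: 3 H
  1 × N (charge +1): no H
  1 × O (charge -1): no H
  Total hydrogens = 21.
Molecular formula: C13H21NO4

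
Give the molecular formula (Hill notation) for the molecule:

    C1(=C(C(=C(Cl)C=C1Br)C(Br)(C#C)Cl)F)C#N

C10H2Br2Cl2FN

Heavy atoms from the SMILES: 2 Br, 10 C, 2 Cl, 1 F, 1 N.
Implicit hydrogens by atom environment:
  5 × C (aromatic): no H
  3 × C: no H
  2 × Br: no H
  2 × Cl: no H
  1 × C (aromatic): 1 H
  1 × C: 1 H
  1 × F: no H
  1 × N: no H
  Total hydrogens = 2.
Molecular formula: C10H2Br2Cl2FN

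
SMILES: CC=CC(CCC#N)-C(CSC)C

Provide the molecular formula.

Heavy atoms from the SMILES: 11 C, 1 N, 1 S.
Implicit hydrogens by atom environment:
  4 × C: 1 H each → 4
  3 × C: 3 H each → 9
  3 × C: 2 H each → 6
  1 × C: no H
  1 × N: no H
  1 × S: no H
  Total hydrogens = 19.
Molecular formula: C11H19NS

C11H19NS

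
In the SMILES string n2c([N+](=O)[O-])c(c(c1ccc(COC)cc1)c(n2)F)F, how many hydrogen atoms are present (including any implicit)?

Hydrogens are implicit in SMILES; fill each atom to its normal valence:
  6 × C (aromatic): no H
  4 × C (aromatic): 1 H each → 4
  2 × F: no H
  2 × N (aromatic): no H
  2 × O: no H
  1 × C: 3 H
  1 × C: 2 H
  1 × N (charge +1): no H
  1 × O (charge -1): no H
  Total hydrogens = 9.

9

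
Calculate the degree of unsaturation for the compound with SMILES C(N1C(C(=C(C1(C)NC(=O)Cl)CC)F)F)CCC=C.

4

Molecular formula from the SMILES: C13H19ClF2N2O.
DoU = (2C + 2 + N − H − X)/2 = (2·13 + 2 + 2 − 19 − 3)/2 = 8/2 = 4.
(Structurally: 1 ring(s) + 3 π bond(s) = 4.)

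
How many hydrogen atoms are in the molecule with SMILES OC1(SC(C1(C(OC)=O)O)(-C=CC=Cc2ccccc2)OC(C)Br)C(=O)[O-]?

18

Hydrogens are implicit in SMILES; fill each atom to its normal valence:
  5 × C: 1 H each → 5
  5 × C (aromatic): 1 H each → 5
  5 × C: no H
  4 × O: no H
  2 × C: 3 H each → 6
  2 × O: 1 H each → 2
  1 × Br: no H
  1 × C (aromatic): no H
  1 × O (charge -1): no H
  1 × S: no H
  Total hydrogens = 18.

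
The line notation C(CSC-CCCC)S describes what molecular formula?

C7H16S2

Heavy atoms from the SMILES: 7 C, 2 S.
Implicit hydrogens by atom environment:
  6 × C: 2 H each → 12
  1 × C: 3 H
  1 × S: 1 H
  1 × S: no H
  Total hydrogens = 16.
Molecular formula: C7H16S2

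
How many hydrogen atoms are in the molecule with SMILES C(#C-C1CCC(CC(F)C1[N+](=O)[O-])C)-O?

Hydrogens are implicit in SMILES; fill each atom to its normal valence:
  4 × C: 1 H each → 4
  3 × C: 2 H each → 6
  2 × C: no H
  1 × C: 3 H
  1 × F: no H
  1 × N (charge +1): no H
  1 × O: 1 H
  1 × O: no H
  1 × O (charge -1): no H
  Total hydrogens = 14.

14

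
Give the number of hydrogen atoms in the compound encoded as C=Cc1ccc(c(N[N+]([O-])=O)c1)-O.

8

Hydrogens are implicit in SMILES; fill each atom to its normal valence:
  3 × C (aromatic): 1 H each → 3
  3 × C (aromatic): no H
  1 × C: 2 H
  1 × C: 1 H
  1 × N: 1 H
  1 × N (charge +1): no H
  1 × O: 1 H
  1 × O: no H
  1 × O (charge -1): no H
  Total hydrogens = 8.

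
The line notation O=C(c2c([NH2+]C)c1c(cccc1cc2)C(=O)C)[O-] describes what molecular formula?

C14H13NO3

Heavy atoms from the SMILES: 14 C, 1 N, 3 O.
Implicit hydrogens by atom environment:
  5 × C (aromatic): 1 H each → 5
  5 × C (aromatic): no H
  2 × C: 3 H each → 6
  2 × C: no H
  2 × O: no H
  1 × N (charge +1): 2 H
  1 × O (charge -1): no H
  Total hydrogens = 13.
Molecular formula: C14H13NO3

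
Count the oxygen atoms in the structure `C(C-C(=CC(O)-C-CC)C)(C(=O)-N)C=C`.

2

The symbol for oxygen appears 2 times in the SMILES.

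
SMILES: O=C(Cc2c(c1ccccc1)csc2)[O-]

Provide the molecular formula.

Heavy atoms from the SMILES: 12 C, 2 O, 1 S.
Implicit hydrogens by atom environment:
  7 × C (aromatic): 1 H each → 7
  3 × C (aromatic): no H
  1 × C: 2 H
  1 × C: no H
  1 × O: no H
  1 × O (charge -1): no H
  1 × S (aromatic): no H
  Total hydrogens = 9.
Net charge -1.
Molecular formula: C12H9O2S-

C12H9O2S-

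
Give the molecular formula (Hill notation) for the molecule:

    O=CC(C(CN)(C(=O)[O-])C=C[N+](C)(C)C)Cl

Heavy atoms from the SMILES: 10 C, 1 Cl, 2 N, 3 O.
Implicit hydrogens by atom environment:
  4 × C: 1 H each → 4
  3 × C: 3 H each → 9
  2 × C: no H
  2 × O: no H
  1 × C: 2 H
  1 × Cl: no H
  1 × N: 2 H
  1 × N (charge +1): no H
  1 × O (charge -1): no H
  Total hydrogens = 17.
Molecular formula: C10H17ClN2O3

C10H17ClN2O3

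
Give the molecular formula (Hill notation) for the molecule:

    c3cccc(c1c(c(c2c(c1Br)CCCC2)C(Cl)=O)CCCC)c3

Heavy atoms from the SMILES: 1 Br, 21 C, 1 Cl, 1 O.
Implicit hydrogens by atom environment:
  7 × C: 2 H each → 14
  7 × C (aromatic): no H
  5 × C (aromatic): 1 H each → 5
  1 × Br: no H
  1 × C: 3 H
  1 × C: no H
  1 × Cl: no H
  1 × O: no H
  Total hydrogens = 22.
Molecular formula: C21H22BrClO

C21H22BrClO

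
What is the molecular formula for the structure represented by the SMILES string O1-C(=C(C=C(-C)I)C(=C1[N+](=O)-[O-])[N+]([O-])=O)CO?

C8H7IN2O6

Heavy atoms from the SMILES: 8 C, 1 I, 2 N, 6 O.
Implicit hydrogens by atom environment:
  4 × C (aromatic): no H
  2 × N (charge +1): no H
  2 × O: no H
  2 × O (charge -1): no H
  1 × C: 3 H
  1 × C: 2 H
  1 × C: 1 H
  1 × C: no H
  1 × I: no H
  1 × O: 1 H
  1 × O (aromatic): no H
  Total hydrogens = 7.
Molecular formula: C8H7IN2O6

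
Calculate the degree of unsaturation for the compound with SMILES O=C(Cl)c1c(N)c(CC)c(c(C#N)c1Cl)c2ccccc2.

11

Molecular formula from the SMILES: C16H12Cl2N2O.
DoU = (2C + 2 + N − H − X)/2 = (2·16 + 2 + 2 − 12 − 2)/2 = 22/2 = 11.
(Structurally: 2 ring(s) + 9 π bond(s) = 11.)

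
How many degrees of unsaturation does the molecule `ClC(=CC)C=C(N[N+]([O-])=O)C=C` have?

4

Molecular formula from the SMILES: C7H9ClN2O2.
DoU = (2C + 2 + N − H − X)/2 = (2·7 + 2 + 2 − 9 − 1)/2 = 8/2 = 4.
(Structurally: 0 ring(s) + 4 π bond(s) = 4.)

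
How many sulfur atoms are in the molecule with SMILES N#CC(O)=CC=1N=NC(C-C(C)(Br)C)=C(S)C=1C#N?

1

The symbol for sulfur appears 1 time in the SMILES.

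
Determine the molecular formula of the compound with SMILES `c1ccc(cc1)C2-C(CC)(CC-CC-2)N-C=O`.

C15H21NO

Heavy atoms from the SMILES: 15 C, 1 N, 1 O.
Implicit hydrogens by atom environment:
  5 × C: 2 H each → 10
  5 × C (aromatic): 1 H each → 5
  2 × C: 1 H each → 2
  1 × C: 3 H
  1 × C: no H
  1 × C (aromatic): no H
  1 × N: 1 H
  1 × O: no H
  Total hydrogens = 21.
Molecular formula: C15H21NO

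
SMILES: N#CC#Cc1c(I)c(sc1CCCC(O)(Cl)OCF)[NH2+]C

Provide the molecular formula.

C13H14ClFIN2O2S+

Heavy atoms from the SMILES: 13 C, 1 Cl, 1 F, 1 I, 2 N, 2 O, 1 S.
Implicit hydrogens by atom environment:
  4 × C: 2 H each → 8
  4 × C (aromatic): no H
  4 × C: no H
  1 × C: 3 H
  1 × Cl: no H
  1 × F: no H
  1 × I: no H
  1 × N (charge +1): 2 H
  1 × N: no H
  1 × O: 1 H
  1 × O: no H
  1 × S (aromatic): no H
  Total hydrogens = 14.
Net charge +1.
Molecular formula: C13H14ClFIN2O2S+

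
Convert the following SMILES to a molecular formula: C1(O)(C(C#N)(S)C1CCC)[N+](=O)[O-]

C7H10N2O3S

Heavy atoms from the SMILES: 7 C, 2 N, 3 O, 1 S.
Implicit hydrogens by atom environment:
  3 × C: no H
  2 × C: 2 H each → 4
  1 × C: 3 H
  1 × C: 1 H
  1 × N (charge +1): no H
  1 × N: no H
  1 × O: 1 H
  1 × O: no H
  1 × O (charge -1): no H
  1 × S: 1 H
  Total hydrogens = 10.
Molecular formula: C7H10N2O3S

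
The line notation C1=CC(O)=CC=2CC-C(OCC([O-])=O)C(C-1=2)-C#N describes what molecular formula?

C13H12NO4-

Heavy atoms from the SMILES: 13 C, 1 N, 4 O.
Implicit hydrogens by atom environment:
  3 × C: 2 H each → 6
  3 × C (aromatic): 1 H each → 3
  3 × C (aromatic): no H
  2 × C: 1 H each → 2
  2 × C: no H
  2 × O: no H
  1 × N: no H
  1 × O: 1 H
  1 × O (charge -1): no H
  Total hydrogens = 12.
Net charge -1.
Molecular formula: C13H12NO4-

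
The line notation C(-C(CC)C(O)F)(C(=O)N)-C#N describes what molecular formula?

C7H11FN2O2

Heavy atoms from the SMILES: 7 C, 1 F, 2 N, 2 O.
Implicit hydrogens by atom environment:
  3 × C: 1 H each → 3
  2 × C: no H
  1 × C: 3 H
  1 × C: 2 H
  1 × F: no H
  1 × N: 2 H
  1 × N: no H
  1 × O: 1 H
  1 × O: no H
  Total hydrogens = 11.
Molecular formula: C7H11FN2O2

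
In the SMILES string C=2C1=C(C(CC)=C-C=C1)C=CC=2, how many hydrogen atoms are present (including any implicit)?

Hydrogens are implicit in SMILES; fill each atom to its normal valence:
  7 × C (aromatic): 1 H each → 7
  3 × C (aromatic): no H
  1 × C: 3 H
  1 × C: 2 H
  Total hydrogens = 12.

12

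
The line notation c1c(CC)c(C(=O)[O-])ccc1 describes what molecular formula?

C9H9O2-

Heavy atoms from the SMILES: 9 C, 2 O.
Implicit hydrogens by atom environment:
  4 × C (aromatic): 1 H each → 4
  2 × C (aromatic): no H
  1 × C: 3 H
  1 × C: 2 H
  1 × C: no H
  1 × O: no H
  1 × O (charge -1): no H
  Total hydrogens = 9.
Net charge -1.
Molecular formula: C9H9O2-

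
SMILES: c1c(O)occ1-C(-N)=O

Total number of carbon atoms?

5

The symbol for carbon appears 5 times in the SMILES. Lowercase c denotes aromatic carbon and counts toward C.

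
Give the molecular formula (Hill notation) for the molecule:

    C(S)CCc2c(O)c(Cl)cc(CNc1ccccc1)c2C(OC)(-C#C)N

Heavy atoms from the SMILES: 20 C, 1 Cl, 2 N, 2 O, 1 S.
Implicit hydrogens by atom environment:
  6 × C (aromatic): 1 H each → 6
  6 × C (aromatic): no H
  4 × C: 2 H each → 8
  2 × C: no H
  1 × C: 3 H
  1 × C: 1 H
  1 × Cl: no H
  1 × N: 2 H
  1 × N: 1 H
  1 × O: 1 H
  1 × O: no H
  1 × S: 1 H
  Total hydrogens = 23.
Molecular formula: C20H23ClN2O2S

C20H23ClN2O2S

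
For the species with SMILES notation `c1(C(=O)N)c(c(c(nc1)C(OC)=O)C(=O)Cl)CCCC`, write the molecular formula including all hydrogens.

Heavy atoms from the SMILES: 13 C, 1 Cl, 2 N, 4 O.
Implicit hydrogens by atom environment:
  4 × C (aromatic): no H
  4 × O: no H
  3 × C: 2 H each → 6
  3 × C: no H
  2 × C: 3 H each → 6
  1 × C (aromatic): 1 H
  1 × Cl: no H
  1 × N: 2 H
  1 × N (aromatic): no H
  Total hydrogens = 15.
Molecular formula: C13H15ClN2O4

C13H15ClN2O4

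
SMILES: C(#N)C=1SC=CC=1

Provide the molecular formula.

C5H3NS

Heavy atoms from the SMILES: 5 C, 1 N, 1 S.
Implicit hydrogens by atom environment:
  3 × C (aromatic): 1 H each → 3
  1 × C (aromatic): no H
  1 × C: no H
  1 × N: no H
  1 × S (aromatic): no H
  Total hydrogens = 3.
Molecular formula: C5H3NS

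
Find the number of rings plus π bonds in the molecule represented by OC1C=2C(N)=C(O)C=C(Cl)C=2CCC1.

Molecular formula from the SMILES: C10H12ClNO2.
DoU = (2C + 2 + N − H − X)/2 = (2·10 + 2 + 1 − 12 − 1)/2 = 10/2 = 5.
(Structurally: 2 ring(s) + 3 π bond(s) = 5.)

5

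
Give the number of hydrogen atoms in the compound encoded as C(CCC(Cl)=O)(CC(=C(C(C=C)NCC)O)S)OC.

Hydrogens are implicit in SMILES; fill each atom to its normal valence:
  5 × C: 2 H each → 10
  3 × C: 1 H each → 3
  3 × C: no H
  2 × C: 3 H each → 6
  2 × O: no H
  1 × Cl: no H
  1 × N: 1 H
  1 × O: 1 H
  1 × S: 1 H
  Total hydrogens = 22.

22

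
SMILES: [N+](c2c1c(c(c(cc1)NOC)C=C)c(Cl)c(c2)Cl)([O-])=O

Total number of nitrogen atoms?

2

The symbol for nitrogen appears 2 times in the SMILES.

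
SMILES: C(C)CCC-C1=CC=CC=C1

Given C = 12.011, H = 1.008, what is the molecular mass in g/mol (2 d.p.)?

Molecular formula: C11H16.
M = 11×12.011 + 16×1.008 = 148.25 g/mol.

148.25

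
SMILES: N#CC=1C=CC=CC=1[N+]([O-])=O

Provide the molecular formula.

C7H4N2O2

Heavy atoms from the SMILES: 7 C, 2 N, 2 O.
Implicit hydrogens by atom environment:
  4 × C (aromatic): 1 H each → 4
  2 × C (aromatic): no H
  1 × C: no H
  1 × N: no H
  1 × N (charge +1): no H
  1 × O: no H
  1 × O (charge -1): no H
  Total hydrogens = 4.
Molecular formula: C7H4N2O2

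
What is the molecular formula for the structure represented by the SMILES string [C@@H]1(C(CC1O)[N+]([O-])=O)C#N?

Heavy atoms from the SMILES: 5 C, 2 N, 3 O.
Implicit hydrogens by atom environment:
  3 × C: 1 H each → 3
  1 × C: 2 H
  1 × C: no H
  1 × N (charge +1): no H
  1 × N: no H
  1 × O: 1 H
  1 × O: no H
  1 × O (charge -1): no H
  Total hydrogens = 6.
Molecular formula: C5H6N2O3

C5H6N2O3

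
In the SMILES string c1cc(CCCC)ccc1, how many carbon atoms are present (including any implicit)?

10

The symbol for carbon appears 10 times in the SMILES. Lowercase c denotes aromatic carbon and counts toward C.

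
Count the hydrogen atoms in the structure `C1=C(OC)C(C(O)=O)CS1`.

8

Hydrogens are implicit in SMILES; fill each atom to its normal valence:
  2 × C: 1 H each → 2
  2 × C: no H
  2 × O: no H
  1 × C: 3 H
  1 × C: 2 H
  1 × O: 1 H
  1 × S: no H
  Total hydrogens = 8.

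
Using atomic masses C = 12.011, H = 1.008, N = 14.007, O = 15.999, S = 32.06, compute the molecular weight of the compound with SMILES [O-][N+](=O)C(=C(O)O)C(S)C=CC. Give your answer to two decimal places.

191.20

Molecular formula: C6H9NO4S.
M = 6×12.011 + 9×1.008 + 1×14.007 + 4×15.999 + 1×32.06 = 191.20 g/mol.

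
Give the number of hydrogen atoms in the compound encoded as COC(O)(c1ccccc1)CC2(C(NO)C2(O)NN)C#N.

Hydrogens are implicit in SMILES; fill each atom to its normal valence:
  5 × C (aromatic): 1 H each → 5
  4 × C: no H
  3 × O: 1 H each → 3
  2 × N: 1 H each → 2
  1 × C: 3 H
  1 × C: 2 H
  1 × C: 1 H
  1 × C (aromatic): no H
  1 × N: 2 H
  1 × N: no H
  1 × O: no H
  Total hydrogens = 18.

18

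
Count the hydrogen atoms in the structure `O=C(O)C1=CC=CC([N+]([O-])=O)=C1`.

Hydrogens are implicit in SMILES; fill each atom to its normal valence:
  4 × C (aromatic): 1 H each → 4
  2 × C (aromatic): no H
  2 × O: no H
  1 × C: no H
  1 × N (charge +1): no H
  1 × O: 1 H
  1 × O (charge -1): no H
  Total hydrogens = 5.

5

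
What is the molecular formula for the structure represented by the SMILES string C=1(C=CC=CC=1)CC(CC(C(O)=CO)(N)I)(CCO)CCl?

Heavy atoms from the SMILES: 15 C, 1 Cl, 1 I, 1 N, 3 O.
Implicit hydrogens by atom environment:
  5 × C: 2 H each → 10
  5 × C (aromatic): 1 H each → 5
  3 × C: no H
  3 × O: 1 H each → 3
  1 × C: 1 H
  1 × C (aromatic): no H
  1 × Cl: no H
  1 × I: no H
  1 × N: 2 H
  Total hydrogens = 21.
Molecular formula: C15H21ClINO3

C15H21ClINO3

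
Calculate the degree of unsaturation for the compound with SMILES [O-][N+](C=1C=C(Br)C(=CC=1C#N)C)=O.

Molecular formula from the SMILES: C8H5BrN2O2.
DoU = (2C + 2 + N − H − X)/2 = (2·8 + 2 + 2 − 5 − 1)/2 = 14/2 = 7.
(Structurally: 1 ring(s) + 6 π bond(s) = 7.)

7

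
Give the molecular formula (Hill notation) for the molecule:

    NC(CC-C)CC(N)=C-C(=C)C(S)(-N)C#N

Heavy atoms from the SMILES: 11 C, 4 N, 1 S.
Implicit hydrogens by atom environment:
  4 × C: 2 H each → 8
  4 × C: no H
  3 × N: 2 H each → 6
  2 × C: 1 H each → 2
  1 × C: 3 H
  1 × N: no H
  1 × S: 1 H
  Total hydrogens = 20.
Molecular formula: C11H20N4S

C11H20N4S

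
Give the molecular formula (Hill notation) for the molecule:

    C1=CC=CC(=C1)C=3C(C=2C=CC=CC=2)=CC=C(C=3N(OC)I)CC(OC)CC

Heavy atoms from the SMILES: 24 C, 1 I, 1 N, 2 O.
Implicit hydrogens by atom environment:
  12 × C (aromatic): 1 H each → 12
  6 × C (aromatic): no H
  3 × C: 3 H each → 9
  2 × C: 2 H each → 4
  2 × O: no H
  1 × C: 1 H
  1 × I: no H
  1 × N: no H
  Total hydrogens = 26.
Molecular formula: C24H26INO2

C24H26INO2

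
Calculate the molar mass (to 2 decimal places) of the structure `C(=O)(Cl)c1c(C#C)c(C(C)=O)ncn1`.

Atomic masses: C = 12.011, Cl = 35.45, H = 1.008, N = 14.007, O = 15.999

Molecular formula: C9H5ClN2O2.
M = 9×12.011 + 1×35.45 + 5×1.008 + 2×14.007 + 2×15.999 = 208.60 g/mol.

208.60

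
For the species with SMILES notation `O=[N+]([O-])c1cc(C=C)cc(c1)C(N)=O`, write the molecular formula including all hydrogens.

Heavy atoms from the SMILES: 9 C, 2 N, 3 O.
Implicit hydrogens by atom environment:
  3 × C (aromatic): 1 H each → 3
  3 × C (aromatic): no H
  2 × O: no H
  1 × C: 2 H
  1 × C: 1 H
  1 × C: no H
  1 × N: 2 H
  1 × N (charge +1): no H
  1 × O (charge -1): no H
  Total hydrogens = 8.
Molecular formula: C9H8N2O3

C9H8N2O3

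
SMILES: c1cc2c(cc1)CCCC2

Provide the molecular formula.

Heavy atoms from the SMILES: 10 C.
Implicit hydrogens by atom environment:
  4 × C: 2 H each → 8
  4 × C (aromatic): 1 H each → 4
  2 × C (aromatic): no H
  Total hydrogens = 12.
Molecular formula: C10H12

C10H12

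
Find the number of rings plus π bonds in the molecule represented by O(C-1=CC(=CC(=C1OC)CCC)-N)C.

Molecular formula from the SMILES: C11H17NO2.
DoU = (2C + 2 + N − H − X)/2 = (2·11 + 2 + 1 − 17 − 0)/2 = 8/2 = 4.
(Structurally: 1 ring(s) + 3 π bond(s) = 4.)

4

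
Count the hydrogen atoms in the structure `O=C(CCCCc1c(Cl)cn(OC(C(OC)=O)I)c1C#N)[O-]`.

13

Hydrogens are implicit in SMILES; fill each atom to its normal valence:
  4 × C: 2 H each → 8
  4 × O: no H
  3 × C (aromatic): no H
  3 × C: no H
  1 × C: 3 H
  1 × C (aromatic): 1 H
  1 × C: 1 H
  1 × Cl: no H
  1 × I: no H
  1 × N (aromatic): no H
  1 × N: no H
  1 × O (charge -1): no H
  Total hydrogens = 13.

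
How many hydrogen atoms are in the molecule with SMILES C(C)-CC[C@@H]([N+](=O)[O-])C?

13

Hydrogens are implicit in SMILES; fill each atom to its normal valence:
  3 × C: 2 H each → 6
  2 × C: 3 H each → 6
  1 × C: 1 H
  1 × N (charge +1): no H
  1 × O: no H
  1 × O (charge -1): no H
  Total hydrogens = 13.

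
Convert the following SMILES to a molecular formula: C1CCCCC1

Heavy atoms from the SMILES: 6 C.
Implicit hydrogens by atom environment:
  6 × C: 2 H each → 12
  Total hydrogens = 12.
Molecular formula: C6H12

C6H12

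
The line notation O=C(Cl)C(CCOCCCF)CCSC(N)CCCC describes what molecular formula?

C14H27ClFNO2S

Heavy atoms from the SMILES: 14 C, 1 Cl, 1 F, 1 N, 2 O, 1 S.
Implicit hydrogens by atom environment:
  10 × C: 2 H each → 20
  2 × C: 1 H each → 2
  2 × O: no H
  1 × C: 3 H
  1 × C: no H
  1 × Cl: no H
  1 × F: no H
  1 × N: 2 H
  1 × S: no H
  Total hydrogens = 27.
Molecular formula: C14H27ClFNO2S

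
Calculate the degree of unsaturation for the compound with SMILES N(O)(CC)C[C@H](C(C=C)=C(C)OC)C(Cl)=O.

Molecular formula from the SMILES: C11H18ClNO3.
DoU = (2C + 2 + N − H − X)/2 = (2·11 + 2 + 1 − 18 − 1)/2 = 6/2 = 3.
(Structurally: 0 ring(s) + 3 π bond(s) = 3.)

3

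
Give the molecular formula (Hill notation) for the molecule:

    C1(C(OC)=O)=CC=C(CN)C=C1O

Heavy atoms from the SMILES: 9 C, 1 N, 3 O.
Implicit hydrogens by atom environment:
  3 × C (aromatic): 1 H each → 3
  3 × C (aromatic): no H
  2 × O: no H
  1 × C: 3 H
  1 × C: 2 H
  1 × C: no H
  1 × N: 2 H
  1 × O: 1 H
  Total hydrogens = 11.
Molecular formula: C9H11NO3

C9H11NO3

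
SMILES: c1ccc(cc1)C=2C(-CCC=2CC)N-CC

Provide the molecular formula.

Heavy atoms from the SMILES: 15 C, 1 N.
Implicit hydrogens by atom environment:
  5 × C (aromatic): 1 H each → 5
  4 × C: 2 H each → 8
  2 × C: 3 H each → 6
  2 × C: no H
  1 × C: 1 H
  1 × C (aromatic): no H
  1 × N: 1 H
  Total hydrogens = 21.
Molecular formula: C15H21N

C15H21N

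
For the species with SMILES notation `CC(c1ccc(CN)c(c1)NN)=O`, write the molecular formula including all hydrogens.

C9H13N3O

Heavy atoms from the SMILES: 9 C, 3 N, 1 O.
Implicit hydrogens by atom environment:
  3 × C (aromatic): 1 H each → 3
  3 × C (aromatic): no H
  2 × N: 2 H each → 4
  1 × C: 3 H
  1 × C: 2 H
  1 × C: no H
  1 × N: 1 H
  1 × O: no H
  Total hydrogens = 13.
Molecular formula: C9H13N3O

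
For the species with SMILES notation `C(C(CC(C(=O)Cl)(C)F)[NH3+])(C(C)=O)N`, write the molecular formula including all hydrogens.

Heavy atoms from the SMILES: 8 C, 1 Cl, 1 F, 2 N, 2 O.
Implicit hydrogens by atom environment:
  3 × C: no H
  2 × C: 3 H each → 6
  2 × C: 1 H each → 2
  2 × O: no H
  1 × C: 2 H
  1 × Cl: no H
  1 × F: no H
  1 × N (charge +1): 3 H
  1 × N: 2 H
  Total hydrogens = 15.
Net charge +1.
Molecular formula: C8H15ClFN2O2+

C8H15ClFN2O2+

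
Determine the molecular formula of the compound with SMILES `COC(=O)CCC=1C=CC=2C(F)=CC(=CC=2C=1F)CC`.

Heavy atoms from the SMILES: 16 C, 2 F, 2 O.
Implicit hydrogens by atom environment:
  6 × C (aromatic): no H
  4 × C (aromatic): 1 H each → 4
  3 × C: 2 H each → 6
  2 × C: 3 H each → 6
  2 × F: no H
  2 × O: no H
  1 × C: no H
  Total hydrogens = 16.
Molecular formula: C16H16F2O2

C16H16F2O2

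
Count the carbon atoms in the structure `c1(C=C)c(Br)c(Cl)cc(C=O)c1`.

9

The symbol for carbon appears 9 times in the SMILES. Lowercase c denotes aromatic carbon and counts toward C.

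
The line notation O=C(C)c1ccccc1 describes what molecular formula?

Heavy atoms from the SMILES: 8 C, 1 O.
Implicit hydrogens by atom environment:
  5 × C (aromatic): 1 H each → 5
  1 × C: 3 H
  1 × C (aromatic): no H
  1 × C: no H
  1 × O: no H
  Total hydrogens = 8.
Molecular formula: C8H8O

C8H8O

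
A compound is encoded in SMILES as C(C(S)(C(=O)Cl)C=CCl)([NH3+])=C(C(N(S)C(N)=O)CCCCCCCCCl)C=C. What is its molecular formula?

C18H29Cl3N3O2S2+

Heavy atoms from the SMILES: 18 C, 3 Cl, 3 N, 2 O, 2 S.
Implicit hydrogens by atom environment:
  9 × C: 2 H each → 18
  5 × C: no H
  4 × C: 1 H each → 4
  3 × Cl: no H
  2 × O: no H
  2 × S: 1 H each → 2
  1 × N (charge +1): 3 H
  1 × N: 2 H
  1 × N: no H
  Total hydrogens = 29.
Net charge +1.
Molecular formula: C18H29Cl3N3O2S2+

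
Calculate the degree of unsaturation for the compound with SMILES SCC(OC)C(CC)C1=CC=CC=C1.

Molecular formula from the SMILES: C12H18OS.
DoU = (2C + 2 + N − H − X)/2 = (2·12 + 2 + 0 − 18 − 0)/2 = 8/2 = 4.
(Structurally: 1 ring(s) + 3 π bond(s) = 4.)

4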